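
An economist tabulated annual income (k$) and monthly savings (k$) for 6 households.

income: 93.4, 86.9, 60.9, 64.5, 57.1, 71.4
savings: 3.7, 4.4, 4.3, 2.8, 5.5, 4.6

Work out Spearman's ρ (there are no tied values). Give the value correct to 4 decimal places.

-0.3714

Rank income: 6, 5, 2, 3, 1, 4
Rank savings: 2, 4, 3, 1, 6, 5
d = rank(income) − rank(savings): 4, 1, -1, 2, -5, -1; Σd² = 48
ρ = 1 − 6Σd² / [n(n²−1)] = 1 − 6×48 / (6×35) = 1 − 288/210 ≈ -0.3714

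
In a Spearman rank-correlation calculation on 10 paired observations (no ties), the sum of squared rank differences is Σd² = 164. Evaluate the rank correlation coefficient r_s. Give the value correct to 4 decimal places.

ρ = 1 − 6Σd² / [n(n²−1)] = 1 − 6×164 / (10×99)
  = 1 − 984/990 = 1 − 0.99394 ≈ 0.0061

0.0061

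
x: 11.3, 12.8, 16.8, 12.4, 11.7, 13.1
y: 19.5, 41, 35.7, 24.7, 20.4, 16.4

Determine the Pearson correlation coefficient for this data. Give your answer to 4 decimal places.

0.5349

n = 6, Σx = 78.1, Σy = 157.7, Σx² = 1036.03, Σy² = 4630.95, Σxy = 2104.71
nΣxy − ΣxΣy = 12628.26 − 12316.37 = 311.89
nΣx² − (Σx)² = 6216.18 − 6099.61 = 116.57; nΣy² − (Σy)² = 27785.7 − 24869.29 = 2916.41
r = 311.89 / √(116.57 × 2916.41) = 311.89 / 583.0660 ≈ 0.5349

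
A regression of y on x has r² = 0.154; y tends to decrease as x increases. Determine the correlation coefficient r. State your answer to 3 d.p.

|r| = √0.154 = 0.392
The association is negative, so r = −0.392.

-0.392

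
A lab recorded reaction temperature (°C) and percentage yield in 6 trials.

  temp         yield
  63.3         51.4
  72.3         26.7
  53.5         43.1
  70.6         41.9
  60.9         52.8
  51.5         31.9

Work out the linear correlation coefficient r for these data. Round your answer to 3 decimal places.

n = 6, Σx = 372.1, Σy = 247.8, Σx² = 23441.85, Σy² = 10773.52, Σxy = 15306.39
nΣxy − ΣxΣy = 91838.34 − 92206.38 = -368.04
nΣx² − (Σx)² = 140651.1 − 138458.41 = 2192.69; nΣy² − (Σy)² = 64641.12 − 61404.84 = 3236.28
r = -368.04 / √(2192.69 × 3236.28) = -368.04 / 2663.8616 ≈ -0.138

-0.138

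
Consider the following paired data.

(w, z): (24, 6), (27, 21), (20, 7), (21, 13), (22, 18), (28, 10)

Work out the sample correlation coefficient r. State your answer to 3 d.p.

n = 6, Σw = 142, Σz = 75, Σw² = 3414, Σz² = 1119, Σwz = 1800
nΣwz − ΣwΣz = 10800 − 10650 = 150
nΣw² − (Σw)² = 20484 − 20164 = 320; nΣz² − (Σz)² = 6714 − 5625 = 1089
r = 150 / √(320 × 1089) = 150 / 590.3219 ≈ 0.254

0.254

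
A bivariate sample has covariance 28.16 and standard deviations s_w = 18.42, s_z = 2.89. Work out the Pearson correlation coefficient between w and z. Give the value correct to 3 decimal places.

r = Cov(w,z) / (s_w · s_z) = 28.16 / (18.42 × 2.89)
  = 28.16 / 53.2338 ≈ 0.529

0.529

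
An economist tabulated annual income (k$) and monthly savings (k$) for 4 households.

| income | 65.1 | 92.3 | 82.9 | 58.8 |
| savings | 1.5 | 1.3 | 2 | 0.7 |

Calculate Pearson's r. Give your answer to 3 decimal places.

0.533

n = 4, Σx = 299.1, Σy = 5.5, Σx² = 23087.15, Σy² = 8.43, Σxy = 424.6
nΣxy − ΣxΣy = 1698.4 − 1645.05 = 53.35
nΣx² − (Σx)² = 92348.6 − 89460.81 = 2887.79; nΣy² − (Σy)² = 33.72 − 30.25 = 3.47
r = 53.35 / √(2887.79 × 3.47) = 53.35 / 100.1031 ≈ 0.533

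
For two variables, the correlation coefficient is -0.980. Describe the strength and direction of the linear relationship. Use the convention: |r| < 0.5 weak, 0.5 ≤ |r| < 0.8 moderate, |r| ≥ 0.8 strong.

strong negative

r = -0.980 < 0 so the relationship is negative.
|r| = 0.980, which falls in the strong range.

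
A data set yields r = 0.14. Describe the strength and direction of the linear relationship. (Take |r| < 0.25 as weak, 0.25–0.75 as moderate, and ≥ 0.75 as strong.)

weak positive

r = 0.14 > 0 so the relationship is positive.
|r| = 0.14, which falls in the weak range.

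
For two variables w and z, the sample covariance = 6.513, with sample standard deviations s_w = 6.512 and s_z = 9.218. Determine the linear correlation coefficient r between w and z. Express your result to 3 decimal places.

0.109

r = Cov(w,z) / (s_w · s_z) = 6.513 / (6.512 × 9.218)
  = 6.513 / 60.0276 ≈ 0.109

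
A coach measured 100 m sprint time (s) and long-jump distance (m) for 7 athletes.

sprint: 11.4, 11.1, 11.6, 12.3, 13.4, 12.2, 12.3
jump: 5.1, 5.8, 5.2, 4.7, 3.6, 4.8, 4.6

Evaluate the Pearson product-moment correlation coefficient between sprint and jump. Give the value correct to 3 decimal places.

-0.976

n = 7, Σx = 84.3, Σy = 33.8, Σx² = 1018.71, Σy² = 165.94, Σxy = 404.03
nΣxy − ΣxΣy = 2828.21 − 2849.34 = -21.13
nΣx² − (Σx)² = 7130.97 − 7106.49 = 24.48; nΣy² − (Σy)² = 1161.58 − 1142.44 = 19.14
r = -21.13 / √(24.48 × 19.14) = -21.13 / 21.6460 ≈ -0.976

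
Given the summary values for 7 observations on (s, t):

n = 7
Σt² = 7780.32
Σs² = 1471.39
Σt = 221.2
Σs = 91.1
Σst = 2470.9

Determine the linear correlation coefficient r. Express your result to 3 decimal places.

-0.858

r = (nΣst − ΣsΣt) / √[(nΣs² − (Σs)²)(nΣt² − (Σt)²)]
Numerator: 7×2470.9 − 91.1×221.2 = -2855.02
Denominator: √[(10299.73 − 8299.21)(54462.24 − 48929.44)] = √[2000.52 × 5532.8] = 3326.9321
r = -2855.02 / 3326.9321 ≈ -0.858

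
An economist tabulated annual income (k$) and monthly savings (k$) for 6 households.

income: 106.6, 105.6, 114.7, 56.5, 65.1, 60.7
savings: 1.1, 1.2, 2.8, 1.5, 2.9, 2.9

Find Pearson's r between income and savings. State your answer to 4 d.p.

-0.3175

n = 6, Σx = 509.2, Σy = 12.4, Σx² = 46785.76, Σy² = 29.56, Σxy = 1014.71
nΣxy − ΣxΣy = 6088.26 − 6314.08 = -225.82
nΣx² − (Σx)² = 280714.56 − 259284.64 = 21429.92; nΣy² − (Σy)² = 177.36 − 153.76 = 23.6
r = -225.82 / √(21429.92 × 23.6) = -225.82 / 711.1583 ≈ -0.3175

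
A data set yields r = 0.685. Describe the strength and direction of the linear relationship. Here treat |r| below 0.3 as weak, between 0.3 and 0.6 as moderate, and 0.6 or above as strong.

r = 0.685 > 0 so the relationship is positive.
|r| = 0.685, which falls in the strong range.

strong positive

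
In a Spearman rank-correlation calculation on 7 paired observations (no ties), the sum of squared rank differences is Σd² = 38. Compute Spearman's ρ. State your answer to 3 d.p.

ρ = 1 − 6Σd² / [n(n²−1)] = 1 − 6×38 / (7×48)
  = 1 − 228/336 = 1 − 0.6786 ≈ 0.321

0.321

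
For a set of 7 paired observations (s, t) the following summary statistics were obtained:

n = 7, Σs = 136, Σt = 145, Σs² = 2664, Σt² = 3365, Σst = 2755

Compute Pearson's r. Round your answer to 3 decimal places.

r = (nΣst − ΣsΣt) / √[(nΣs² − (Σs)²)(nΣt² − (Σt)²)]
Numerator: 7×2755 − 136×145 = -435
Denominator: √[(18648 − 18496)(23555 − 21025)] = √[152 × 2530] = 620.1290
r = -435 / 620.1290 ≈ -0.701

-0.701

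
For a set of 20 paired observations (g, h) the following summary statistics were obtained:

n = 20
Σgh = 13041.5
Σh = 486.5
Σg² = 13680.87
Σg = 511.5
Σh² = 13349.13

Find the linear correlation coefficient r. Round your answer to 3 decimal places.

r = (nΣgh − ΣgΣh) / √[(nΣg² − (Σg)²)(nΣh² − (Σh)²)]
Numerator: 20×13041.5 − 511.5×486.5 = 11985.25
Denominator: √[(273617.4 − 261632.25)(266982.6 − 236682.25)] = √[11985.15 × 30300.35] = 19056.6062
r = 11985.25 / 19056.6062 ≈ 0.629

0.629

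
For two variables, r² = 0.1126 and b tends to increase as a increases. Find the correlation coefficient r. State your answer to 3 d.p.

0.336

|r| = √0.1126 = 0.336
The association is positive, so r = 0.336.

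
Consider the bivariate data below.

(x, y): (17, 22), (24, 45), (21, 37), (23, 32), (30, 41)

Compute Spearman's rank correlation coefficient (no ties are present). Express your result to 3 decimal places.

0.800

Rank x: 1, 4, 2, 3, 5
Rank y: 1, 5, 3, 2, 4
d = rank(x) − rank(y): 0, -1, -1, 1, 1; Σd² = 4
ρ = 1 − 6Σd² / [n(n²−1)] = 1 − 6×4 / (5×24) = 1 − 24/120 ≈ 0.800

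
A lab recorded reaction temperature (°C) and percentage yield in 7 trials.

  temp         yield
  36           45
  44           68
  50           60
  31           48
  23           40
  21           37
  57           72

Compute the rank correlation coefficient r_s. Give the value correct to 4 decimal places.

0.9286

Rank temp: 4, 5, 6, 3, 2, 1, 7
Rank yield: 3, 6, 5, 4, 2, 1, 7
d = rank(temp) − rank(yield): 1, -1, 1, -1, 0, 0, 0; Σd² = 4
ρ = 1 − 6Σd² / [n(n²−1)] = 1 − 6×4 / (7×48) = 1 − 24/336 ≈ 0.9286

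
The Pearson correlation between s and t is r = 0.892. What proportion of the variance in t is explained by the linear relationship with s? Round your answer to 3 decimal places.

r² = (0.892)² = 0.796

0.796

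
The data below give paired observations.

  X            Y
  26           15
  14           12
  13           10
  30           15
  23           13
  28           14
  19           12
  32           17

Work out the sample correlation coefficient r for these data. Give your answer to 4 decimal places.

n = 8, ΣX = 185, ΣY = 108, ΣX² = 4639, ΣY² = 1492, ΣXY = 2601
nΣXY − ΣXΣY = 20808 − 19980 = 828
nΣX² − (ΣX)² = 37112 − 34225 = 2887; nΣY² − (ΣY)² = 11936 − 11664 = 272
r = 828 / √(2887 × 272) = 828 / 886.1512 ≈ 0.9344

0.9344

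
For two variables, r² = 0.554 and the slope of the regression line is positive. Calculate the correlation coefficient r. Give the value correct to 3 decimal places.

|r| = √0.554 = 0.744
The association is positive, so r = 0.744.

0.744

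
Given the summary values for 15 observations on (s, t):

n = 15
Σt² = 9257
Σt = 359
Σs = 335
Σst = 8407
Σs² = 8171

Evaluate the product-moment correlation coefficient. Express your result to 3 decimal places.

r = (nΣst − ΣsΣt) / √[(nΣs² − (Σs)²)(nΣt² − (Σt)²)]
Numerator: 15×8407 − 335×359 = 5840
Denominator: √[(122565 − 112225)(138855 − 128881)] = √[10340 × 9974] = 10155.3513
r = 5840 / 10155.3513 ≈ 0.575

0.575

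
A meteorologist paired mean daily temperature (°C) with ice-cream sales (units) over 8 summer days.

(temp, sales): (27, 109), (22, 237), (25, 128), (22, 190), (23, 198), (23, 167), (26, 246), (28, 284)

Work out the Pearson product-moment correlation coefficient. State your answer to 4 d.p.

0.0867

n = 8, Σx = 196, Σy = 1559, Σx² = 4840, Σy² = 328799, Σxy = 38280
nΣxy − ΣxΣy = 306240 − 305564 = 676
nΣx² − (Σx)² = 38720 − 38416 = 304; nΣy² − (Σy)² = 2630392 − 2430481 = 199911
r = 676 / √(304 × 199911) = 676 / 7795.7004 ≈ 0.0867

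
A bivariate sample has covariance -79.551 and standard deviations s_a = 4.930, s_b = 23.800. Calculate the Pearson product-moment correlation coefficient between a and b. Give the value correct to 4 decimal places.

r = Cov(a,b) / (s_a · s_b) = -79.551 / (4.930 × 23.800)
  = -79.551 / 117.3340 ≈ -0.6780

-0.6780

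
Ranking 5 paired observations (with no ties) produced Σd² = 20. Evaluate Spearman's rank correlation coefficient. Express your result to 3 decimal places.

0.000

ρ = 1 − 6Σd² / [n(n²−1)] = 1 − 6×20 / (5×24)
  = 1 − 120/120 = 1 − 1.0000 ≈ 0.000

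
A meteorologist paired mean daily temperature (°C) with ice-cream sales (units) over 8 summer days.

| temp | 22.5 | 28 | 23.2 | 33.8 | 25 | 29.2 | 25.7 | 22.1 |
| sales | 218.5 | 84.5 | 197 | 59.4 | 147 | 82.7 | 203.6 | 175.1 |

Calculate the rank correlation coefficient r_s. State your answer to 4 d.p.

Rank temp: 2, 6, 3, 8, 4, 7, 5, 1
Rank sales: 8, 3, 6, 1, 4, 2, 7, 5
d = rank(temp) − rank(sales): -6, 3, -3, 7, 0, 5, -2, -4; Σd² = 148
ρ = 1 − 6Σd² / [n(n²−1)] = 1 − 6×148 / (8×63) = 1 − 888/504 ≈ -0.7619

-0.7619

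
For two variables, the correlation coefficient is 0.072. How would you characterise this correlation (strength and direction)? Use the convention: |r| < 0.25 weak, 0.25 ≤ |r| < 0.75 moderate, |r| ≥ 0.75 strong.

r = 0.072 > 0 so the relationship is positive.
|r| = 0.072, which falls in the weak range.

weak positive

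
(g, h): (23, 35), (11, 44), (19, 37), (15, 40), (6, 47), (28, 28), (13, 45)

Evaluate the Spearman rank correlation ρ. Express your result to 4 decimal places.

Rank g: 6, 2, 5, 4, 1, 7, 3
Rank h: 2, 5, 3, 4, 7, 1, 6
d = rank(g) − rank(h): 4, -3, 2, 0, -6, 6, -3; Σd² = 110
ρ = 1 − 6Σd² / [n(n²−1)] = 1 − 6×110 / (7×48) = 1 − 660/336 ≈ -0.9643

-0.9643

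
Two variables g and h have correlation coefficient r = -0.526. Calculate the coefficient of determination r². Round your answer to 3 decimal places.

r² = (-0.526)² = 0.277

0.277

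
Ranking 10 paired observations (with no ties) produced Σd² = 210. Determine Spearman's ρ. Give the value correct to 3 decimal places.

-0.273

ρ = 1 − 6Σd² / [n(n²−1)] = 1 − 6×210 / (10×99)
  = 1 − 1260/990 = 1 − 1.2727 ≈ -0.273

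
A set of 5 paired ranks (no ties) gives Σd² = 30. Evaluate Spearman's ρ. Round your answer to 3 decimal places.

ρ = 1 − 6Σd² / [n(n²−1)] = 1 − 6×30 / (5×24)
  = 1 − 180/120 = 1 − 1.5000 ≈ -0.500

-0.500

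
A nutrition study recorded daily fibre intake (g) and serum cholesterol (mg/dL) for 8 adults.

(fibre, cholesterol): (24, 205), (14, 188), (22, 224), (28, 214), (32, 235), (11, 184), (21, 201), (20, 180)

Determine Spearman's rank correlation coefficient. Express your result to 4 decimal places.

Rank fibre: 6, 2, 5, 7, 8, 1, 4, 3
Rank cholesterol: 5, 3, 7, 6, 8, 2, 4, 1
d = rank(fibre) − rank(cholesterol): 1, -1, -2, 1, 0, -1, 0, 2; Σd² = 12
ρ = 1 − 6Σd² / [n(n²−1)] = 1 − 6×12 / (8×63) = 1 − 72/504 ≈ 0.8571

0.8571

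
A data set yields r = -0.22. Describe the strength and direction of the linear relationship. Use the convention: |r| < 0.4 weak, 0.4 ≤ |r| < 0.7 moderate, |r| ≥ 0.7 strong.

r = -0.22 < 0 so the relationship is negative.
|r| = 0.22, which falls in the weak range.

weak negative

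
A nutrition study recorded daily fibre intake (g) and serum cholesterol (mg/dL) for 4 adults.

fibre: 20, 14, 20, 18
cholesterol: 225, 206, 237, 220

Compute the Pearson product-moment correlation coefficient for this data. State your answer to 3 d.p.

n = 4, Σx = 72, Σy = 888, Σx² = 1320, Σy² = 197630, Σxy = 16084
nΣxy − ΣxΣy = 64336 − 63936 = 400
nΣx² − (Σx)² = 5280 − 5184 = 96; nΣy² − (Σy)² = 790520 − 788544 = 1976
r = 400 / √(96 × 1976) = 400 / 435.5410 ≈ 0.918

0.918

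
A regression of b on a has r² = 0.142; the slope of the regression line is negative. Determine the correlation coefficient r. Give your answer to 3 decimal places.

-0.377

|r| = √0.142 = 0.377
The association is negative, so r = −0.377.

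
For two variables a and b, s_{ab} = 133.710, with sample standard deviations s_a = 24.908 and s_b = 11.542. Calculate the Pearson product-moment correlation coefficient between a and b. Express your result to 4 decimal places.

0.4651

r = Cov(a,b) / (s_a · s_b) = 133.710 / (24.908 × 11.542)
  = 133.710 / 287.4881 ≈ 0.4651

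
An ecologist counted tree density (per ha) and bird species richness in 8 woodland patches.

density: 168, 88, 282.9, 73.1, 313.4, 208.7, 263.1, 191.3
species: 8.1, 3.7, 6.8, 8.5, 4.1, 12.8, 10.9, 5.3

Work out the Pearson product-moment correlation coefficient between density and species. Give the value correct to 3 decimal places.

0.059

n = 8, Σx = 1588.5, Σy = 60.2, Σx² = 368936.57, Σy² = 525.34, Σxy = 12069.45
nΣxy − ΣxΣy = 96555.6 − 95627.7 = 927.9
nΣx² − (Σx)² = 2951492.56 − 2523332.25 = 428160.31; nΣy² − (Σy)² = 4202.72 − 3624.04 = 578.68
r = 927.9 / √(428160.31 × 578.68) = 927.9 / 15740.6419 ≈ 0.059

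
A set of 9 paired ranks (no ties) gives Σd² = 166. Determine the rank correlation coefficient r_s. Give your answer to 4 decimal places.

ρ = 1 − 6Σd² / [n(n²−1)] = 1 − 6×166 / (9×80)
  = 1 − 996/720 = 1 − 1.38333 ≈ -0.3833

-0.3833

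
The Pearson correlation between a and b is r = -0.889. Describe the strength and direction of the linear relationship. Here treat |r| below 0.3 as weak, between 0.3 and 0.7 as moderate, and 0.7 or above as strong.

strong negative

r = -0.889 < 0 so the relationship is negative.
|r| = 0.889, which falls in the strong range.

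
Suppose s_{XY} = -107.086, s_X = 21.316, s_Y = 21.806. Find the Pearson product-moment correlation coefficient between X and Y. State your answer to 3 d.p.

r = Cov(X,Y) / (s_X · s_Y) = -107.086 / (21.316 × 21.806)
  = -107.086 / 464.8167 ≈ -0.230

-0.230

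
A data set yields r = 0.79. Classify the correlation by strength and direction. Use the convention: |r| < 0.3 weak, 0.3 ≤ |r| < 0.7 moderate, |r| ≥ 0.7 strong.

r = 0.79 > 0 so the relationship is positive.
|r| = 0.79, which falls in the strong range.

strong positive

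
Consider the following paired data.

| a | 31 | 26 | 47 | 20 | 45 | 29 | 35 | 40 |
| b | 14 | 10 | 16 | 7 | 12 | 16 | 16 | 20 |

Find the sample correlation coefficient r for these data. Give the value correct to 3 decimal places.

n = 8, Σa = 273, Σb = 111, Σa² = 9937, Σb² = 1657, Σab = 3950
nΣab − ΣaΣb = 31600 − 30303 = 1297
nΣa² − (Σa)² = 79496 − 74529 = 4967; nΣb² − (Σb)² = 13256 − 12321 = 935
r = 1297 / √(4967 × 935) = 1297 / 2155.0278 ≈ 0.602

0.602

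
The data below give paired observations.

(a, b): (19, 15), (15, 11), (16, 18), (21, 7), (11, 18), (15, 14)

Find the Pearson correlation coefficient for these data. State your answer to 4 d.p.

n = 6, Σa = 97, Σb = 83, Σa² = 1629, Σb² = 1239, Σab = 1293
nΣab − ΣaΣb = 7758 − 8051 = -293
nΣa² − (Σa)² = 9774 − 9409 = 365; nΣb² − (Σb)² = 7434 − 6889 = 545
r = -293 / √(365 × 545) = -293 / 446.0101 ≈ -0.6569

-0.6569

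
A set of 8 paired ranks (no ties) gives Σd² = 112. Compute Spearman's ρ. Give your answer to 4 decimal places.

ρ = 1 − 6Σd² / [n(n²−1)] = 1 − 6×112 / (8×63)
  = 1 − 672/504 = 1 − 1.33333 ≈ -0.3333

-0.3333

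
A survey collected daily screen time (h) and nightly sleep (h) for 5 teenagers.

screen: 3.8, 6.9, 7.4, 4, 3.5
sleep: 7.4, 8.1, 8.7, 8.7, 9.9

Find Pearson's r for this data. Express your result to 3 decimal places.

n = 5, Σx = 25.6, Σy = 42.8, Σx² = 145.06, Σy² = 369.76, Σxy = 217.84
nΣxy − ΣxΣy = 1089.2 − 1095.68 = -6.48
nΣx² − (Σx)² = 725.3 − 655.36 = 69.94; nΣy² − (Σy)² = 1848.8 − 1831.84 = 16.96
r = -6.48 / √(69.94 × 16.96) = -6.48 / 34.4410 ≈ -0.188

-0.188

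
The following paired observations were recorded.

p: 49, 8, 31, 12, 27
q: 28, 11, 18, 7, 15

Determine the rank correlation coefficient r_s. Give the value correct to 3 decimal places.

Rank p: 5, 1, 4, 2, 3
Rank q: 5, 2, 4, 1, 3
d = rank(p) − rank(q): 0, -1, 0, 1, 0; Σd² = 2
ρ = 1 − 6Σd² / [n(n²−1)] = 1 − 6×2 / (5×24) = 1 − 12/120 ≈ 0.900

0.900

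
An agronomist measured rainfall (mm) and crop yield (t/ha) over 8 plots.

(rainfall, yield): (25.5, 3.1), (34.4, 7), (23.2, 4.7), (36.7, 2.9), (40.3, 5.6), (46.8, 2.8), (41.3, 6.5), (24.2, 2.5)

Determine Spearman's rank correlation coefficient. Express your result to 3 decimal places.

Rank rainfall: 3, 4, 1, 5, 6, 8, 7, 2
Rank yield: 4, 8, 5, 3, 6, 2, 7, 1
d = rank(rainfall) − rank(yield): -1, -4, -4, 2, 0, 6, 0, 1; Σd² = 74
ρ = 1 − 6Σd² / [n(n²−1)] = 1 − 6×74 / (8×63) = 1 − 444/504 ≈ 0.119

0.119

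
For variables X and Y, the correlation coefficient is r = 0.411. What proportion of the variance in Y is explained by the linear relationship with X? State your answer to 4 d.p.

0.1689

r² = (0.411)² = 0.1689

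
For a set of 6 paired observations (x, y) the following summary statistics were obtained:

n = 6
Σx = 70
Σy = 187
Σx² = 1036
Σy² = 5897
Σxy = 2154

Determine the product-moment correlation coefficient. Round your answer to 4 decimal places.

r = (nΣxy − ΣxΣy) / √[(nΣx² − (Σx)²)(nΣy² − (Σy)²)]
Numerator: 6×2154 − 70×187 = -166
Denominator: √[(6216 − 4900)(35382 − 34969)] = √[1316 × 413] = 737.2300
r = -166 / 737.2300 ≈ -0.2252

-0.2252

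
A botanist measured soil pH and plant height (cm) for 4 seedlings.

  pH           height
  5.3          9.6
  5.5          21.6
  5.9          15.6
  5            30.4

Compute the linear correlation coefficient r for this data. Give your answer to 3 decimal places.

-0.506

n = 4, Σx = 21.7, Σy = 77.2, Σx² = 118.15, Σy² = 1726.24, Σxy = 413.72
nΣxy − ΣxΣy = 1654.88 − 1675.24 = -20.36
nΣx² − (Σx)² = 472.6 − 470.89 = 1.71; nΣy² − (Σy)² = 6904.96 − 5959.84 = 945.12
r = -20.36 / √(1.71 × 945.12) = -20.36 / 40.2014 ≈ -0.506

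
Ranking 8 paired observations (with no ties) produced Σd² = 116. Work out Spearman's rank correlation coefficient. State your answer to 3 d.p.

-0.381

ρ = 1 − 6Σd² / [n(n²−1)] = 1 − 6×116 / (8×63)
  = 1 − 696/504 = 1 − 1.3810 ≈ -0.381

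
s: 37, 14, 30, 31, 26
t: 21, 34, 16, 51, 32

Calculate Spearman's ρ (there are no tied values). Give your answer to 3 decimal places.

Rank s: 5, 1, 3, 4, 2
Rank t: 2, 4, 1, 5, 3
d = rank(s) − rank(t): 3, -3, 2, -1, -1; Σd² = 24
ρ = 1 − 6Σd² / [n(n²−1)] = 1 − 6×24 / (5×24) = 1 − 144/120 ≈ -0.200

-0.200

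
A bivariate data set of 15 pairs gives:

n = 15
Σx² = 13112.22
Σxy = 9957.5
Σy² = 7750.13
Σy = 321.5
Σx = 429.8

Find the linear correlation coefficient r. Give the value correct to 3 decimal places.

0.901

r = (nΣxy − ΣxΣy) / √[(nΣx² − (Σx)²)(nΣy² − (Σy)²)]
Numerator: 15×9957.5 − 429.8×321.5 = 11181.8
Denominator: √[(196683.3 − 184728.04)(116251.95 − 103362.25)] = √[11955.26 × 12889.7] = 12413.6906
r = 11181.8 / 12413.6906 ≈ 0.901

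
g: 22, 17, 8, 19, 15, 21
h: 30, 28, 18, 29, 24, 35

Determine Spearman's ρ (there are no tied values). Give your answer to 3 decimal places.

0.943

Rank g: 6, 3, 1, 4, 2, 5
Rank h: 5, 3, 1, 4, 2, 6
d = rank(g) − rank(h): 1, 0, 0, 0, 0, -1; Σd² = 2
ρ = 1 − 6Σd² / [n(n²−1)] = 1 − 6×2 / (6×35) = 1 − 12/210 ≈ 0.943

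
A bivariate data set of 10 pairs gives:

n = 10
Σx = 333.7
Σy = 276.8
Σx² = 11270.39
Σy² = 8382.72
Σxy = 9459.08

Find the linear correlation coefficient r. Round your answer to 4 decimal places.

r = (nΣxy − ΣxΣy) / √[(nΣx² − (Σx)²)(nΣy² − (Σy)²)]
Numerator: 10×9459.08 − 333.7×276.8 = 2222.64
Denominator: √[(112703.9 − 111355.69)(83827.2 − 76618.24)] = √[1348.21 × 7208.96] = 3117.5619
r = 2222.64 / 3117.5619 ≈ 0.7129

0.7129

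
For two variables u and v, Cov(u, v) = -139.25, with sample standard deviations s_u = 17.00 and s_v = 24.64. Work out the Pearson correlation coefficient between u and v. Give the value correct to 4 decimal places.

r = Cov(u,v) / (s_u · s_v) = -139.25 / (17.00 × 24.64)
  = -139.25 / 418.8800 ≈ -0.3324

-0.3324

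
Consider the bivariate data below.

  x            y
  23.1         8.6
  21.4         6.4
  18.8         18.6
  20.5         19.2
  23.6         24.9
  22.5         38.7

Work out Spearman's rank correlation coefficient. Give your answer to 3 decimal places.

Rank x: 5, 3, 1, 2, 6, 4
Rank y: 2, 1, 3, 4, 5, 6
d = rank(x) − rank(y): 3, 2, -2, -2, 1, -2; Σd² = 26
ρ = 1 − 6Σd² / [n(n²−1)] = 1 − 6×26 / (6×35) = 1 − 156/210 ≈ 0.257

0.257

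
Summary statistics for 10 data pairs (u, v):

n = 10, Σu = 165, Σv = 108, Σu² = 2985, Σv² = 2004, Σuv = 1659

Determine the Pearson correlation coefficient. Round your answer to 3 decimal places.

-0.262

r = (nΣuv − ΣuΣv) / √[(nΣu² − (Σu)²)(nΣv² − (Σv)²)]
Numerator: 10×1659 − 165×108 = -1230
Denominator: √[(29850 − 27225)(20040 − 11664)] = √[2625 × 8376] = 4689.0298
r = -1230 / 4689.0298 ≈ -0.262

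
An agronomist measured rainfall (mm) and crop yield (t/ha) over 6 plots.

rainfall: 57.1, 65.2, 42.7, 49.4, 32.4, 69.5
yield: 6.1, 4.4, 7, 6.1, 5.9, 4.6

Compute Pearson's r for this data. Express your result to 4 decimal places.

n = 6, Σx = 316.3, Σy = 34.1, Σx² = 17655.11, Σy² = 198.75, Σxy = 1746.29
nΣxy − ΣxΣy = 10477.74 − 10785.83 = -308.09
nΣx² − (Σx)² = 105930.66 − 100045.69 = 5884.97; nΣy² − (Σy)² = 1192.5 − 1162.81 = 29.69
r = -308.09 / √(5884.97 × 29.69) = -308.09 / 418.0009 ≈ -0.7371

-0.7371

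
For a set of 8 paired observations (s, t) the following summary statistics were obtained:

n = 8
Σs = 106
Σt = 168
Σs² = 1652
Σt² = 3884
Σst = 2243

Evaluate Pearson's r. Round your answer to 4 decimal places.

r = (nΣst − ΣsΣt) / √[(nΣs² − (Σs)²)(nΣt² − (Σt)²)]
Numerator: 8×2243 − 106×168 = 136
Denominator: √[(13216 − 11236)(31072 − 28224)] = √[1980 × 2848] = 2374.6663
r = 136 / 2374.6663 ≈ 0.0573

0.0573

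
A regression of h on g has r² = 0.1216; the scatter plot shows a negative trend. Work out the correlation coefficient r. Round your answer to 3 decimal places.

-0.349

|r| = √0.1216 = 0.349
The association is negative, so r = −0.349.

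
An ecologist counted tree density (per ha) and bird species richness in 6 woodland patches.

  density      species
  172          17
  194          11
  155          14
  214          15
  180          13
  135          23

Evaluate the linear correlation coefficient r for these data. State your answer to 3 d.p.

-0.670

n = 6, Σx = 1050, Σy = 93, Σx² = 187666, Σy² = 1529, Σxy = 15883
nΣxy − ΣxΣy = 95298 − 97650 = -2352
nΣx² − (Σx)² = 1125996 − 1102500 = 23496; nΣy² − (Σy)² = 9174 − 8649 = 525
r = -2352 / √(23496 × 525) = -2352 / 3512.1788 ≈ -0.670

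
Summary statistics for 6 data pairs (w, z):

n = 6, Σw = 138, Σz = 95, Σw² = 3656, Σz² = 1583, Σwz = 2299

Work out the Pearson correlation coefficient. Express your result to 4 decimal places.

r = (nΣwz − ΣwΣz) / √[(nΣw² − (Σw)²)(nΣz² − (Σz)²)]
Numerator: 6×2299 − 138×95 = 684
Denominator: √[(21936 − 19044)(9498 − 9025)] = √[2892 × 473] = 1169.5794
r = 684 / 1169.5794 ≈ 0.5848

0.5848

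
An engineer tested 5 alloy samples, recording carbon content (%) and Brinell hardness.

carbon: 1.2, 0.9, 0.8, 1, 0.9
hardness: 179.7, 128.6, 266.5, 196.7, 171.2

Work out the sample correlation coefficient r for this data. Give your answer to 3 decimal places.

-0.316

n = 5, Σx = 4.8, Σy = 942.7, Σx² = 4.7, Σy² = 187852.63, Σxy = 895.36
nΣxy − ΣxΣy = 4476.8 − 4524.96 = -48.16
nΣx² − (Σx)² = 23.5 − 23.04 = 0.46; nΣy² − (Σy)² = 939263.15 − 888683.29 = 50579.86
r = -48.16 / √(0.46 × 50579.86) = -48.16 / 152.5344 ≈ -0.316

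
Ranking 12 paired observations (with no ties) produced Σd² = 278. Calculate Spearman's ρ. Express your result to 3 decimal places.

0.028

ρ = 1 − 6Σd² / [n(n²−1)] = 1 − 6×278 / (12×143)
  = 1 − 1668/1716 = 1 − 0.9720 ≈ 0.028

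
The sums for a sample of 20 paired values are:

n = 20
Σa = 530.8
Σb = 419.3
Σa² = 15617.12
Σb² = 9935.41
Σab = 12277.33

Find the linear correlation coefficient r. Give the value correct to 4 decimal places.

r = (nΣab − ΣaΣb) / √[(nΣa² − (Σa)²)(nΣb² − (Σb)²)]
Numerator: 20×12277.33 − 530.8×419.3 = 22982.16
Denominator: √[(312342.4 − 281748.64)(198708.2 − 175812.49)] = √[30593.76 × 22895.71] = 26466.3155
r = 22982.16 / 26466.3155 ≈ 0.8684

0.8684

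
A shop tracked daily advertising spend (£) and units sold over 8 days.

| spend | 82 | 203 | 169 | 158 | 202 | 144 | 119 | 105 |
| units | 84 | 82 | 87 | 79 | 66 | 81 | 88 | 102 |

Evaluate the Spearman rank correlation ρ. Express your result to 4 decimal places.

Rank spend: 1, 8, 6, 5, 7, 4, 3, 2
Rank units: 5, 4, 6, 2, 1, 3, 7, 8
d = rank(spend) − rank(units): -4, 4, 0, 3, 6, 1, -4, -6; Σd² = 130
ρ = 1 − 6Σd² / [n(n²−1)] = 1 − 6×130 / (8×63) = 1 − 780/504 ≈ -0.5476

-0.5476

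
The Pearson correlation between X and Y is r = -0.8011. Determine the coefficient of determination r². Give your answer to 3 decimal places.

r² = (-0.8011)² = 0.642

0.642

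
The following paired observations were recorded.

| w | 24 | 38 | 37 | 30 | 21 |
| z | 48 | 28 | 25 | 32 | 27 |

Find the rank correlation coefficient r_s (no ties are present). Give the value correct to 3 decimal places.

Rank w: 2, 5, 4, 3, 1
Rank z: 5, 3, 1, 4, 2
d = rank(w) − rank(z): -3, 2, 3, -1, -1; Σd² = 24
ρ = 1 − 6Σd² / [n(n²−1)] = 1 − 6×24 / (5×24) = 1 − 144/120 ≈ -0.200

-0.200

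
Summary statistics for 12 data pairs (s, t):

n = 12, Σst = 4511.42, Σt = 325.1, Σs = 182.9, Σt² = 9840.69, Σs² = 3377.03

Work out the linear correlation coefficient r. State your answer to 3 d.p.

r = (nΣst − ΣsΣt) / √[(nΣs² − (Σs)²)(nΣt² − (Σt)²)]
Numerator: 12×4511.42 − 182.9×325.1 = -5323.75
Denominator: √[(40524.36 − 33452.41)(118088.28 − 105690.01)] = √[7071.95 × 12398.27] = 9363.7570
r = -5323.75 / 9363.7570 ≈ -0.569

-0.569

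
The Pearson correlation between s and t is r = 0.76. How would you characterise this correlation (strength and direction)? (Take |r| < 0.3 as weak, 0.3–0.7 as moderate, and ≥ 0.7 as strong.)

r = 0.76 > 0 so the relationship is positive.
|r| = 0.76, which falls in the strong range.

strong positive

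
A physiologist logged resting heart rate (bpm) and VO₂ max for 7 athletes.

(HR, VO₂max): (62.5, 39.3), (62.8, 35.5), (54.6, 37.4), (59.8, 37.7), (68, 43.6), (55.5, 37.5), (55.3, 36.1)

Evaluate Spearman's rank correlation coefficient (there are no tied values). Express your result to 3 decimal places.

0.429

Rank HR: 5, 6, 1, 4, 7, 3, 2
Rank VO₂max: 6, 1, 3, 5, 7, 4, 2
d = rank(HR) − rank(VO₂max): -1, 5, -2, -1, 0, -1, 0; Σd² = 32
ρ = 1 − 6Σd² / [n(n²−1)] = 1 − 6×32 / (7×48) = 1 − 192/336 ≈ 0.429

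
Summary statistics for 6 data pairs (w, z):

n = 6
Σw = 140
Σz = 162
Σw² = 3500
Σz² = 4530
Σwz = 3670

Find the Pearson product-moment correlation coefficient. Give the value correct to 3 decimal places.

-0.577

r = (nΣwz − ΣwΣz) / √[(nΣw² − (Σw)²)(nΣz² − (Σz)²)]
Numerator: 6×3670 − 140×162 = -660
Denominator: √[(21000 − 19600)(27180 − 26244)] = √[1400 × 936] = 1144.7270
r = -660 / 1144.7270 ≈ -0.577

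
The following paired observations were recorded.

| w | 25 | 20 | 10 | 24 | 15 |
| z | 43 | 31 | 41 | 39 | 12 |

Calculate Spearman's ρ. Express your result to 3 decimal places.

0.400

Rank w: 5, 3, 1, 4, 2
Rank z: 5, 2, 4, 3, 1
d = rank(w) − rank(z): 0, 1, -3, 1, 1; Σd² = 12
ρ = 1 − 6Σd² / [n(n²−1)] = 1 − 6×12 / (5×24) = 1 − 72/120 ≈ 0.400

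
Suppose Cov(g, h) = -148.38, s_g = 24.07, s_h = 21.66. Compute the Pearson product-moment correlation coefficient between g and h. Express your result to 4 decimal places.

-0.2846

r = Cov(g,h) / (s_g · s_h) = -148.38 / (24.07 × 21.66)
  = -148.38 / 521.3562 ≈ -0.2846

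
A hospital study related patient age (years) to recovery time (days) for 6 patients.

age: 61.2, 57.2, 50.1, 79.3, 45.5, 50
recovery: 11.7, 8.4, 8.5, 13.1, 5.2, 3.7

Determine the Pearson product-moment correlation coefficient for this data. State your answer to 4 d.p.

n = 6, Σx = 343.3, Σy = 50.6, Σx² = 20386.03, Σy² = 492.04, Σxy = 3082.8
nΣxy − ΣxΣy = 18496.8 − 17370.98 = 1125.82
nΣx² − (Σx)² = 122316.18 − 117854.89 = 4461.29; nΣy² − (Σy)² = 2952.24 − 2560.36 = 391.88
r = 1125.82 / √(4461.29 × 391.88) = 1125.82 / 1322.2293 ≈ 0.8515

0.8515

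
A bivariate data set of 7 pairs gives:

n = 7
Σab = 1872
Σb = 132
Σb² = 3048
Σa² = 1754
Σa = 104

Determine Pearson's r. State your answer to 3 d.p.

-0.261

r = (nΣab − ΣaΣb) / √[(nΣa² − (Σa)²)(nΣb² − (Σb)²)]
Numerator: 7×1872 − 104×132 = -624
Denominator: √[(12278 − 10816)(21336 − 17424)] = √[1462 × 3912] = 2391.5150
r = -624 / 2391.5150 ≈ -0.261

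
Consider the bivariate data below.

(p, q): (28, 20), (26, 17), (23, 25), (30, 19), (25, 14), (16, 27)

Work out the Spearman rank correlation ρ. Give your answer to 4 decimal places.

Rank p: 5, 4, 2, 6, 3, 1
Rank q: 4, 2, 5, 3, 1, 6
d = rank(p) − rank(q): 1, 2, -3, 3, 2, -5; Σd² = 52
ρ = 1 − 6Σd² / [n(n²−1)] = 1 − 6×52 / (6×35) = 1 − 312/210 ≈ -0.4857

-0.4857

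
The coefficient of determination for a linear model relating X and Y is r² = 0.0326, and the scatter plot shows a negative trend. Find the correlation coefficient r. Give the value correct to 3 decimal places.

|r| = √0.0326 = 0.181
The association is negative, so r = −0.181.

-0.181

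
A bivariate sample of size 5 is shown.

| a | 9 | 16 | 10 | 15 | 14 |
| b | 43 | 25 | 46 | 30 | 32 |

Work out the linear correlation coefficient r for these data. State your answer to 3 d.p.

n = 5, Σa = 64, Σb = 176, Σa² = 858, Σb² = 6514, Σab = 2145
nΣab − ΣaΣb = 10725 − 11264 = -539
nΣa² − (Σa)² = 4290 − 4096 = 194; nΣb² − (Σb)² = 32570 − 30976 = 1594
r = -539 / √(194 × 1594) = -539 / 556.0899 ≈ -0.969

-0.969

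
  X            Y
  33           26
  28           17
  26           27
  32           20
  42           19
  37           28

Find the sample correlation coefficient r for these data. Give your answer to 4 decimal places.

-0.0797

n = 6, ΣX = 198, ΣY = 137, ΣX² = 6706, ΣY² = 3239, ΣXY = 4510
nΣXY − ΣXΣY = 27060 − 27126 = -66
nΣX² − (ΣX)² = 40236 − 39204 = 1032; nΣY² − (ΣY)² = 19434 − 18769 = 665
r = -66 / √(1032 × 665) = -66 / 828.4202 ≈ -0.0797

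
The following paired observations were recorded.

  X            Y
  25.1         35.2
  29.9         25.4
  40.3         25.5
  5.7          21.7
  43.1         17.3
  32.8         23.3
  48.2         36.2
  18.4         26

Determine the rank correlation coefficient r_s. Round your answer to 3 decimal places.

0.119

Rank X: 3, 4, 6, 1, 7, 5, 8, 2
Rank Y: 7, 4, 5, 2, 1, 3, 8, 6
d = rank(X) − rank(Y): -4, 0, 1, -1, 6, 2, 0, -4; Σd² = 74
ρ = 1 − 6Σd² / [n(n²−1)] = 1 − 6×74 / (8×63) = 1 − 444/504 ≈ 0.119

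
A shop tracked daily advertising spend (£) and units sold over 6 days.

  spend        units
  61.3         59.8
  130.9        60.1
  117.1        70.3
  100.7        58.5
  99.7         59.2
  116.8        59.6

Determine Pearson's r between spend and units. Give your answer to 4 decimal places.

n = 6, Σx = 626.5, Σy = 367.5, Σx² = 68327.73, Σy² = 22609.19, Σxy = 38519.43
nΣxy − ΣxΣy = 231116.58 − 230238.75 = 877.83
nΣx² − (Σx)² = 409966.38 − 392502.25 = 17464.13; nΣy² − (Σy)² = 135655.14 − 135056.25 = 598.89
r = 877.83 / √(17464.13 × 598.89) = 877.83 / 3234.0521 ≈ 0.2714

0.2714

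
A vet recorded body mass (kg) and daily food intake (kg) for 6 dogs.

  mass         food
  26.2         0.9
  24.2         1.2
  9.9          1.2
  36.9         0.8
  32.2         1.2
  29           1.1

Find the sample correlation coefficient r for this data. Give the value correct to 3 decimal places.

-0.543

n = 6, Σx = 158.4, Σy = 6.4, Σx² = 4609.54, Σy² = 6.98, Σxy = 164.56
nΣxy − ΣxΣy = 987.36 − 1013.76 = -26.4
nΣx² − (Σx)² = 27657.24 − 25090.56 = 2566.68; nΣy² − (Σy)² = 41.88 − 40.96 = 0.92
r = -26.4 / √(2566.68 × 0.92) = -26.4 / 48.5937 ≈ -0.543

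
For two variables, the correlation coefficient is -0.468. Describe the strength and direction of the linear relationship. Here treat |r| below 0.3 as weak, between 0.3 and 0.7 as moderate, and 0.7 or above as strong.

r = -0.468 < 0 so the relationship is negative.
|r| = 0.468, which falls in the moderate range.

moderate negative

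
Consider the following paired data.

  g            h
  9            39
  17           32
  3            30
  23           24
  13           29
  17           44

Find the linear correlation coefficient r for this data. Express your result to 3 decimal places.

n = 6, Σg = 82, Σh = 198, Σg² = 1366, Σh² = 6798, Σgh = 2662
nΣgh − ΣgΣh = 15972 − 16236 = -264
nΣg² − (Σg)² = 8196 − 6724 = 1472; nΣh² − (Σh)² = 40788 − 39204 = 1584
r = -264 / √(1472 × 1584) = -264 / 1526.9735 ≈ -0.173

-0.173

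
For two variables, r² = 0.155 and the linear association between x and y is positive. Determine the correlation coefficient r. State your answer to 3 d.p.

0.394

|r| = √0.155 = 0.394
The association is positive, so r = 0.394.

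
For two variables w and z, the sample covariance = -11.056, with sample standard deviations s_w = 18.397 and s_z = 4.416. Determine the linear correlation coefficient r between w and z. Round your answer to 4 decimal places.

-0.1361

r = Cov(w,z) / (s_w · s_z) = -11.056 / (18.397 × 4.416)
  = -11.056 / 81.2412 ≈ -0.1361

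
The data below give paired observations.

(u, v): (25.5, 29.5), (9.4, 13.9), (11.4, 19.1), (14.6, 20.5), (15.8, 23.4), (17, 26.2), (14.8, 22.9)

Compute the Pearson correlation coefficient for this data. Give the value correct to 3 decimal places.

n = 7, Σu = 108.5, Σv = 155.5, Σu² = 1839.41, Σv² = 3606.93, Σuv = 2553.99
nΣuv − ΣuΣv = 17877.93 − 16871.75 = 1006.18
nΣu² − (Σu)² = 12875.87 − 11772.25 = 1103.62; nΣv² − (Σv)² = 25248.51 − 24180.25 = 1068.26
r = 1006.18 / √(1103.62 × 1068.26) = 1006.18 / 1085.7961 ≈ 0.927

0.927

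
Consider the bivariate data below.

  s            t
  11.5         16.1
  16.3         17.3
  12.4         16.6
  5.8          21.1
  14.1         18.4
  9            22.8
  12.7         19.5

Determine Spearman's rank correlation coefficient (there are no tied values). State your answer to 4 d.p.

-0.3929

Rank s: 3, 7, 4, 1, 6, 2, 5
Rank t: 1, 3, 2, 6, 4, 7, 5
d = rank(s) − rank(t): 2, 4, 2, -5, 2, -5, 0; Σd² = 78
ρ = 1 − 6Σd² / [n(n²−1)] = 1 − 6×78 / (7×48) = 1 − 468/336 ≈ -0.3929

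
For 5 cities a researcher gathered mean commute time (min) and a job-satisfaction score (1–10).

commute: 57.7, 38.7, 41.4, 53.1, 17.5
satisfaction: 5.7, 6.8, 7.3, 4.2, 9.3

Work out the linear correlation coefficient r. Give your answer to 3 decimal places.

n = 5, Σx = 208.4, Σy = 33.3, Σx² = 9666.8, Σy² = 236.15, Σxy = 1280.04
nΣxy − ΣxΣy = 6400.2 − 6939.72 = -539.52
nΣx² − (Σx)² = 48334 − 43430.56 = 4903.44; nΣy² − (Σy)² = 1180.75 − 1108.89 = 71.86
r = -539.52 / √(4903.44 × 71.86) = -539.52 / 593.6002 ≈ -0.909

-0.909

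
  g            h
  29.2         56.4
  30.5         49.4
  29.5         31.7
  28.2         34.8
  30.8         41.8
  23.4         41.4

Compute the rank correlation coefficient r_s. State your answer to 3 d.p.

0.257

Rank g: 3, 5, 4, 2, 6, 1
Rank h: 6, 5, 1, 2, 4, 3
d = rank(g) − rank(h): -3, 0, 3, 0, 2, -2; Σd² = 26
ρ = 1 − 6Σd² / [n(n²−1)] = 1 − 6×26 / (6×35) = 1 − 156/210 ≈ 0.257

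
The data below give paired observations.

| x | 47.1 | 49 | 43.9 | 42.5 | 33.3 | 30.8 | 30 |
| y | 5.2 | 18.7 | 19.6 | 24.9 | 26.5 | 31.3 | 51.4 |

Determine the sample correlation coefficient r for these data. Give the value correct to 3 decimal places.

n = 7, Σx = 276.6, Σy = 177.6, Σx² = 11310.4, Σy² = 5704.8, Σxy = 6468.4
nΣxy − ΣxΣy = 45278.8 − 49124.16 = -3845.36
nΣx² − (Σx)² = 79172.8 − 76507.56 = 2665.24; nΣy² − (Σy)² = 39933.6 − 31541.76 = 8391.84
r = -3845.36 / √(2665.24 × 8391.84) = -3845.36 / 4729.2989 ≈ -0.813

-0.813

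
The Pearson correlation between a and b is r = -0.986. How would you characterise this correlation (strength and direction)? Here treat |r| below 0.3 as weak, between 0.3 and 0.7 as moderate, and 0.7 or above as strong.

strong negative

r = -0.986 < 0 so the relationship is negative.
|r| = 0.986, which falls in the strong range.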